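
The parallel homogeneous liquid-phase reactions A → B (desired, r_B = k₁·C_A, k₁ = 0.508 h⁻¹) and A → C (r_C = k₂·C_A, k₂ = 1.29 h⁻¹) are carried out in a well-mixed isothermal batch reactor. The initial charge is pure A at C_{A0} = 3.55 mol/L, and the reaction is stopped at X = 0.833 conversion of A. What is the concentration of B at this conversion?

0.836 mol/L

C_A = C_{A0}(1−X) = 0.5929 mol/L.
Both paths are first order in A, so the instantaneous fraction to B is constant: dC_B/d(−C_A) = k₁/(k₁+k₂) = 0.2825.
C_B = 0.2825·(C_{A0}−C_A) = 0.2825×2.957 = 0.836 mol/L.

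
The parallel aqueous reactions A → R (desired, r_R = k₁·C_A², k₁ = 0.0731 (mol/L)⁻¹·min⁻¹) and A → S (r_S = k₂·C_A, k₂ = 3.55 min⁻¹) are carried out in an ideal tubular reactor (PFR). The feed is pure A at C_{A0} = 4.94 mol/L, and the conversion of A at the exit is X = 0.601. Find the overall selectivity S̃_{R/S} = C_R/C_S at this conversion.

C_A = C_{A0}(1−X) = 1.971 mol/L.
Along a PFR/batch, dC_S/dC_A = −r_S/(r_R+r_S) = −k₂/(k₂+k₁·C_A).
Integrating from C_{A0} to C_A: C_S = (3.55/0.0731)·ln[(3.55+0.0731·4.94)/(3.55+0.0731·1.97)] = 48.56·ln(3.911/3.694) = 2.772 mol/L.
Then C_R = (C_{A0}−C_A) − C_S = 2.969 − 2.772 = 0.1965 mol/L.
S̃_{R/S} = C_R/C_S = 0.1965/2.772 = 0.0709.

0.0709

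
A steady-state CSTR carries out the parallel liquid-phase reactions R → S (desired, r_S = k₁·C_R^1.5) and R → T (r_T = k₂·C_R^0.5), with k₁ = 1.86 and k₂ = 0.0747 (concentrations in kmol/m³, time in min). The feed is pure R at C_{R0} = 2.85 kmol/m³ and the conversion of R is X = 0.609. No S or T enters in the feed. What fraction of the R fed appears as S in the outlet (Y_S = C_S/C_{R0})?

0.588

Exit C_R = C_{R0}(1−X) = 2.85×0.391 = 1.114 kmol/m³.
A CSTR operates uniformly at the exit composition, giving r_S = 2.188 and r_T = 0.07886 (each k·C_R^n at C_R = 1.114).
Fraction of consumed R going to S: r_S/(r_S+r_T) = 0.9652.
C_S = 0.9652·C_{R0}·X = 0.9652×2.85×0.609 = 1.68 kmol/m³; Y_S = C_S/C_{R0} = 0.588.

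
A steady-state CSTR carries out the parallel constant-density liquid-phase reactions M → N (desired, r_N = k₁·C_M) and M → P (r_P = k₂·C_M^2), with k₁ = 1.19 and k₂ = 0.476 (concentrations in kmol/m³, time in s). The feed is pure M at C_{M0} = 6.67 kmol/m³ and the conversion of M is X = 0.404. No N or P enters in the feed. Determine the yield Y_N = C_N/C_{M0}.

0.156

Exit C_M = C_{M0}(1−X) = 6.67×0.596 = 3.975 kmol/m³.
Rates in a CSTR are evaluated at the outlet concentration: r_N = 1.19×3.975 = 4.731, r_P = 0.476×3.975^2 = 7.522.
Fraction of consumed M going to N: r_N/(r_N+r_P) = 0.3861.
C_N = 0.3861·C_{M0}·X = 0.3861×6.67×0.404 = 1.04 kmol/m³; Y_N = C_N/C_{M0} = 0.156.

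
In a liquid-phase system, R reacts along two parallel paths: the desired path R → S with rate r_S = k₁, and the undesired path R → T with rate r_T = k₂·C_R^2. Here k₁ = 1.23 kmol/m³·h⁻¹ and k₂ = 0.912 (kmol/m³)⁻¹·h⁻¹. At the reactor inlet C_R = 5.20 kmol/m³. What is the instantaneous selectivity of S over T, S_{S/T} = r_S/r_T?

0.0499

S_{S/T} = r_S/r_T = (k₁)/(k₂·C_R^2) = (k₁/k₂)·C_R^-2.
= (1.23) / (0.912×5.200^2) = 1.230/24.66 = 0.0499.
The undesired path is higher order in R, so low C_R (CSTR or dilute feed) favours S.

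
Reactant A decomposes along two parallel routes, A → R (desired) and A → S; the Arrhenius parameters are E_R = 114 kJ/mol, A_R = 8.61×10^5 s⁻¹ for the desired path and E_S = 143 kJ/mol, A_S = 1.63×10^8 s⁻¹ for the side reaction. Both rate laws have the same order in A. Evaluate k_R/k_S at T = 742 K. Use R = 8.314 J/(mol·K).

k_R/k_S = (A_R/A_S)·exp[−(E_R−E_S)/(RT)] = (A_R/A_S)·exp[(E_S−E_R)/(RT)].
(E_S−E_R)/(RT) = (143−114)×10³/(8.314×742) = 29000/6169 = 4.701.
k_R/k_S = (8.61×10^5/1.63×10^8)·exp(4.701) = 0.005282 × 110.0 = 0.581.
Since E_R < E_S, lowering the temperature improves selectivity toward R.

0.581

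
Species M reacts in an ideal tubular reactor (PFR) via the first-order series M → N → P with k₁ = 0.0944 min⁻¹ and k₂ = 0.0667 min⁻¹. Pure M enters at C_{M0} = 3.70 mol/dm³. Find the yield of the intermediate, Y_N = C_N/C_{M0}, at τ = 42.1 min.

Solving the coupled first-order balances gives C_N(τ) = [k₁/(k₂−k₁)]·C_{M0}·(e^(−k₁τ) − e^(−k₂τ)).
e^(−k₁τ) = e^(−0.0944×42.1) = e^(−3.974) = 0.01879; e^(−k₂τ) = e^(−2.808) = 0.06032.
C_N = 0.0944×3.70/(0.0667−0.0944) × (0.01879−0.06032) = (-12.61)×(-0.04153) = 0.5236 mol/dm³.
Y_N = C_N/C_{M0} = 0.5236/3.70 = 0.142.

0.142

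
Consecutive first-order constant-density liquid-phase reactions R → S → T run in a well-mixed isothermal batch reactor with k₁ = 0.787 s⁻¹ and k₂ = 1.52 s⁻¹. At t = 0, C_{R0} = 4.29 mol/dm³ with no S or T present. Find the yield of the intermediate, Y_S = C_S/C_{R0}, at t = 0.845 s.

For first-order series with pure R initially, C_S(t) = k₁C_{R0}/(k₂−k₁)·(e^(−k₁t) − e^(−k₂t)).
e^(−k₁t) = e^(−0.787×0.845) = e^(−0.6650) = 0.5143; e^(−k₂t) = e^(−1.284) = 0.2768.
C_S = 0.787×4.29/(1.52−0.787) × (0.5143−0.2768) = 4.606×0.2374 = 1.094 mol/dm³.
Y_S = C_S/C_{R0} = 1.094/4.29 = 0.255.

0.255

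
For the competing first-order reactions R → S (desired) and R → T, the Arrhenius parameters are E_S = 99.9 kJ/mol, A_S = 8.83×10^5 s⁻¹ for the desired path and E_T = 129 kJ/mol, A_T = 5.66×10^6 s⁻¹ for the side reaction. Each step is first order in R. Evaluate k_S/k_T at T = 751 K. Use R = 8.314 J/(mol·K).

16.5

Since both paths have the same order in R, the concentration cancels and S_{S/T} = k_S/k_T = (A_S/A_T)·exp[(E_T−E_S)/(RT)].
(E_T−E_S)/(RT) = (129−99.9)×10³/(8.314×751) = 29100/6244 = 4.661.
k_S/k_T = (8.83×10^5/5.66×10^6)·exp(4.661) = 0.1560 × 105.7 = 16.5.
Since E_S < E_T, lowering the temperature improves selectivity toward S.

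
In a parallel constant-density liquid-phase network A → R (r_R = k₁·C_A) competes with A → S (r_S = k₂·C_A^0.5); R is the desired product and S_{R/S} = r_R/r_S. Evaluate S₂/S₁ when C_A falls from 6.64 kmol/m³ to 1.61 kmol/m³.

0.492

S_{R/S} = (k₁/k₂)·C_A^0.5, so S₂/S₁ = (C_{A,2}/C_{A,1})^0.5.
= (1.61/6.64)^0.5 = (0.2425)^0.5 = 0.492.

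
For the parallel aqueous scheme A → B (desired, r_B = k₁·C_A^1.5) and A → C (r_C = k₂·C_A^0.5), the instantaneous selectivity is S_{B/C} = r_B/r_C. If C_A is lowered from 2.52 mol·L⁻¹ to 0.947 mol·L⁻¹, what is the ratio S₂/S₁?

0.376

S_{B/C} = (k₁/k₂)·C_A, so S₂/S₁ = (C_{A,2}/C_{A,1}).
= 0.947/2.52 = 0.376.
Selectivity toward B falls as C_A falls — high-concentration operation is favoured.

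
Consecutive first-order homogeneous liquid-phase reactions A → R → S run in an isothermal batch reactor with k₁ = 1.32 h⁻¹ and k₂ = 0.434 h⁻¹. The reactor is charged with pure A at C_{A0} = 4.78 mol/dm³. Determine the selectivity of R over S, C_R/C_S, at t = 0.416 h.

9.80

The intermediate concentration in a first-order A→B→C sequence is C_R = k₁C_{A0}(e^(−k₁t) − e^(−k₂t))/(k₂−k₁).
e^(−k₁t) = e^(−1.32×0.416) = e^(−0.5491) = 0.5775; e^(−k₂t) = e^(−0.1805) = 0.8348.
C_R = 1.32×4.78/(0.434−1.32) × (0.5775−0.8348) = (-7.121)×(-0.2574) = 1.833 mol/dm³.
C_A = C_{A0}e^(−k₁t) = 2.760 mol/dm³, so C_S = C_{A0}−C_A−C_R = 0.1870 mol/dm³; C_R/C_S = 9.80.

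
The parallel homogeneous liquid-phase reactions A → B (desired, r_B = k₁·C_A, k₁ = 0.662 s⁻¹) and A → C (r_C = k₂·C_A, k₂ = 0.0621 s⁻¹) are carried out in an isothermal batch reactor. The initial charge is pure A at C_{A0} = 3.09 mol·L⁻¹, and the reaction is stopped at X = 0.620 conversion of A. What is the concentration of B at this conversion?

1.75 mol·L⁻¹

C_A = C_{A0}(1−X) = 1.174 mol·L⁻¹.
Both paths are first order in A, so the instantaneous fraction to B is constant: dC_B/d(−C_A) = k₁/(k₁+k₂) = 0.9142.
C_B = 0.9142·(C_{A0}−C_A) = 0.9142×1.916 = 1.75 mol·L⁻¹.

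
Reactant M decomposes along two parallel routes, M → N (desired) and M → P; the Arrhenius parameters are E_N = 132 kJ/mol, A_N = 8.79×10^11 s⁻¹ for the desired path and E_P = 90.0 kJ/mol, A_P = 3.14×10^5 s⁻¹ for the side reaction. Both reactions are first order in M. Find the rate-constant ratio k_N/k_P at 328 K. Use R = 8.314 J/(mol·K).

Since both paths have the same order in M, the concentration cancels and S_{N/P} = k_N/k_P = (A_N/A_P)·exp[(E_P−E_N)/(RT)].
(E_P−E_N)/(RT) = (90.0−132)×10³/(8.314×328) = -42000/2727 = -15.40.
k_N/k_P = (8.79×10^11/3.14×10^5)·exp(-15.40) = 2.799×10^6 × 2.047×10^-7 = 0.573.
Since E_N > E_P, raising the temperature improves selectivity toward N.

0.573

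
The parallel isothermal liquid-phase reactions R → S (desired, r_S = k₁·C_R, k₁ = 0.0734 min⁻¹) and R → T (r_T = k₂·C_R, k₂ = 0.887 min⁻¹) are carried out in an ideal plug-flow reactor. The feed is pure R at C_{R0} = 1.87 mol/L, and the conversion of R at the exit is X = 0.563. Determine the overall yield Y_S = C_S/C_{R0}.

C_R = C_{R0}(1−X) = 0.8172 mol/L.
Both paths are first order in R, so the instantaneous fraction to S is constant: dC_S/d(−C_R) = k₁/(k₁+k₂) = 0.07643.
C_S = 0.07643·(C_{R0}−C_R) = 0.07643×1.053 = 0.0805 mol/L.
Y_S = C_S/C_{R0} = 0.08046/1.87 = 0.0430.

0.0430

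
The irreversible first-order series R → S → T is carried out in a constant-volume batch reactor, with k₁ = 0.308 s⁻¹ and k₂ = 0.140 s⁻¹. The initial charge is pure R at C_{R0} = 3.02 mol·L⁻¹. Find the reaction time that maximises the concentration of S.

4.69 s

Setting dC_S/dt = 0 gives t_opt = ln(k₂/k₁)/(k₂−k₁).
= ln(0.140/0.308)/(0.140−0.308) = ln(0.4545)/-0.1680 = -0.7885/-0.1680 = 4.69 s.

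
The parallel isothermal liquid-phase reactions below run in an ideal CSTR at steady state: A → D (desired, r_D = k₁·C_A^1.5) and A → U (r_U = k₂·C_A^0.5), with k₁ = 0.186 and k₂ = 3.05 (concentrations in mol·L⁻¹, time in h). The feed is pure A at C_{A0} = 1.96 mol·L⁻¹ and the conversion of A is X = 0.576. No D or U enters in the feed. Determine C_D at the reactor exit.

0.0545 mol·L⁻¹

Exit C_A = C_{A0}(1−X) = 1.96×0.424 = 0.8310 mol·L⁻¹.
In a CSTR the entire volume is at exit conditions, so r_D = 0.186×0.8310^1.5 = 0.1409 and r_U = 3.05×0.8310^0.5 = 2.780.
Fraction of consumed A going to D: r_D/(r_D+r_U) = 0.04824.
C_D = 0.04824·C_{A0}·X = 0.04824×1.96×0.576 = 0.0545 mol·L⁻¹.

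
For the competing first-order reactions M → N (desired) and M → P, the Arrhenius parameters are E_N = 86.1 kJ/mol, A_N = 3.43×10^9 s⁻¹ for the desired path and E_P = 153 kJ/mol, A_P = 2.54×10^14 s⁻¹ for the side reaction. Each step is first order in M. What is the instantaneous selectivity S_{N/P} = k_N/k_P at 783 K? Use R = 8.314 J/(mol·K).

k_N/k_P = (A_N/A_P)·exp[−(E_N−E_P)/(RT)] = (A_N/A_P)·exp[(E_P−E_N)/(RT)].
(E_P−E_N)/(RT) = (153−86.1)×10³/(8.314×783) = 66900/6510 = 10.28.
k_N/k_P = (3.43×10^9/2.54×10^14)·exp(10.28) = 1.350×10^-5 × 29048 = 0.392.
Since E_N < E_P, lowering the temperature improves selectivity toward N.

0.392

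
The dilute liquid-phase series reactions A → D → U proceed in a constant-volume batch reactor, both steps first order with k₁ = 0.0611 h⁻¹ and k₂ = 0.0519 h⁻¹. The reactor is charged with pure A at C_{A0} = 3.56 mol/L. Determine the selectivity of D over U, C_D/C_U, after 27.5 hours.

For first-order series with pure A initially, C_D(t) = k₁C_{A0}/(k₂−k₁)·(e^(−k₁t) − e^(−k₂t)).
e^(−k₁t) = e^(−0.0611×27.5) = e^(−1.680) = 0.1863; e^(−k₂t) = e^(−1.427) = 0.2400.
C_D = 0.0611×3.56/(0.0519−0.0611) × (0.1863−0.2400) = (-23.64)×(-0.05364) = 1.268 mol/L.
C_A = C_{A0}e^(−k₁t) = 0.6633 mol/L, so C_U = C_{A0}−C_A−C_D = 1.628 mol/L; C_D/C_U = 0.779.

0.779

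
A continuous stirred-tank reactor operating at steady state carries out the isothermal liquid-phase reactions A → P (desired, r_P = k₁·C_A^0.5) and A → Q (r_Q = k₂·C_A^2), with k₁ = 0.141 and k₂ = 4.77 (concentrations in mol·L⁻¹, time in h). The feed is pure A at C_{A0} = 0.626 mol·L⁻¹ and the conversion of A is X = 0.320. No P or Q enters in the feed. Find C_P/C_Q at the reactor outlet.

0.106

Exit C_A = C_{A0}(1−X) = 0.626×0.680 = 0.4257 mol·L⁻¹.
A CSTR operates uniformly at the exit composition, giving r_P = 0.09199 and r_Q = 0.8643 (each k·C_A^n at C_A = 0.4257).
Overall selectivity = C_P/C_Q = r_Pτ/(r_Qτ) = r_P/r_Q = 0.106.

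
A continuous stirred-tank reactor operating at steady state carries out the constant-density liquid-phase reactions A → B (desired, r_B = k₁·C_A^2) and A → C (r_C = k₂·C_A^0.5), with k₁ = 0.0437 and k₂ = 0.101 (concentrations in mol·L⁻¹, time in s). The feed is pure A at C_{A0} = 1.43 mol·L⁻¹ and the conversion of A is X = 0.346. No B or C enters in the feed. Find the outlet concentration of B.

0.139 mol·L⁻¹

Exit C_A = C_{A0}(1−X) = 1.43×0.654 = 0.9352 mol·L⁻¹.
In a CSTR the entire volume is at exit conditions, so r_B = 0.0437×0.9352^2 = 0.03822 and r_C = 0.101×0.9352^0.5 = 0.09767.
Fraction of consumed A going to B: r_B/(r_B+r_C) = 0.2813.
C_B = 0.2813·C_{A0}·X = 0.2813×1.43×0.346 = 0.139 mol·L⁻¹.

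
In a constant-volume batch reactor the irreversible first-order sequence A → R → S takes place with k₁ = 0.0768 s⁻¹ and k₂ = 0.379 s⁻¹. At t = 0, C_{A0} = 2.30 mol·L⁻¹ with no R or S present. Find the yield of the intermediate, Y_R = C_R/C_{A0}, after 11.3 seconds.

Solving the coupled first-order balances gives C_R(t) = [k₁/(k₂−k₁)]·C_{A0}·(e^(−k₁t) − e^(−k₂t)).
e^(−k₁t) = e^(−0.0768×11.3) = e^(−0.8678) = 0.4199; e^(−k₂t) = e^(−4.283) = 0.01381.
C_R = 0.0768×2.30/(0.379−0.0768) × (0.4199−0.01381) = 0.5845×0.4061 = 0.2373 mol·L⁻¹.
Y_R = C_R/C_{A0} = 0.2373/2.30 = 0.103.

0.103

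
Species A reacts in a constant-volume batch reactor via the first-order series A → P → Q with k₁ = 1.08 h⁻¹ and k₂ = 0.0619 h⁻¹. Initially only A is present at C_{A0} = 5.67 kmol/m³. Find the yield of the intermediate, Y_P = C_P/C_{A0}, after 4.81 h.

0.782

The intermediate concentration in a first-order A→B→C sequence is C_P = k₁C_{A0}(e^(−k₁t) − e^(−k₂t))/(k₂−k₁).
e^(−k₁t) = e^(−1.08×4.81) = e^(−5.195) = 0.005545; e^(−k₂t) = e^(−0.2977) = 0.7425.
C_P = 1.08×5.67/(0.0619−1.08) × (0.005545−0.7425) = (-6.015)×(-0.7369) = 4.433 kmol/m³.
Y_P = C_P/C_{A0} = 4.433/5.67 = 0.782.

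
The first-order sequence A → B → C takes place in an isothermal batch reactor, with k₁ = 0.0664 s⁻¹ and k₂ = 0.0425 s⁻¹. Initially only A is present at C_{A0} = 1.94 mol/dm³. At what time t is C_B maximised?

18.7 s

For first-order series the maximum of C_B occurs at t_opt = ln(k₂/k₁)/(k₂−k₁).
= ln(0.0425/0.0664)/(0.0425−0.0664) = ln(0.6401)/-0.02390 = -0.4462/-0.02390 = 18.7 s.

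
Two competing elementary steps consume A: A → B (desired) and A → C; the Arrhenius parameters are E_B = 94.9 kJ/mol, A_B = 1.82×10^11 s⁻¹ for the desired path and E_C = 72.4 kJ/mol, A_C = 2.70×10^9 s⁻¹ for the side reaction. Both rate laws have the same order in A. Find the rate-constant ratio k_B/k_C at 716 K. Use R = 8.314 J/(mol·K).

k_B/k_C = (A_B/A_C)·exp[−(E_B−E_C)/(RT)] = (A_B/A_C)·exp[(E_C−E_B)/(RT)].
(E_C−E_B)/(RT) = (72.4−94.9)×10³/(8.314×716) = -22500/5953 = -3.780.
k_B/k_C = (1.82×10^11/2.70×10^9)·exp(-3.780) = 67.41 × 0.02283 = 1.54.

1.54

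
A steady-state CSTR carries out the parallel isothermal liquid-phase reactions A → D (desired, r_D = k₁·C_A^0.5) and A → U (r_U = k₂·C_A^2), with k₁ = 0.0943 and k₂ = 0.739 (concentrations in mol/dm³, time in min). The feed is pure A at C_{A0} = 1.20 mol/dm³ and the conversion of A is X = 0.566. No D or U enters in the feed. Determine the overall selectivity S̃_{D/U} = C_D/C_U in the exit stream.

0.340

Exit C_A = C_{A0}(1−X) = 1.20×0.434 = 0.5208 mol/dm³.
In a CSTR the entire volume is at exit conditions, so r_D = 0.0943×0.5208^0.5 = 0.06805 and r_U = 0.739×0.5208^2 = 0.2004.
Overall selectivity = C_D/C_U = r_Dτ/(r_Uτ) = r_D/r_U = 0.340.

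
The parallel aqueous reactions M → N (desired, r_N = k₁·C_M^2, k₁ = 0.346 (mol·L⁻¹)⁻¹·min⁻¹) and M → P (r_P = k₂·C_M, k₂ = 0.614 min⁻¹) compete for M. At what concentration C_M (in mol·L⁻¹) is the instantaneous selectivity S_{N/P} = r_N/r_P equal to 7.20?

12.8 mol·L⁻¹

S_{N/P} = (k₁/k₂)·C_M ⇒ C_M = S·k₂/k₁.
= 7.20×0.614/0.346 = 12.8 mol·L⁻¹.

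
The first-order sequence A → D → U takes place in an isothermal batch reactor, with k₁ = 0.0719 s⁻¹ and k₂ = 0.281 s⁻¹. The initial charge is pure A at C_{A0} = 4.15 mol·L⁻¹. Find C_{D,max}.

At the optimum, C_{D,max}/C_{A0} = (k₁/k₂)^[k₂/(k₂−k₁)].
= (0.0719/0.281)^(0.281/(0.281−0.0719)) = (0.2559)^(1.344) = 0.1601.
C_{D,max} = 0.1601×4.15 = 0.665 mol·L⁻¹.

0.665 mol·L⁻¹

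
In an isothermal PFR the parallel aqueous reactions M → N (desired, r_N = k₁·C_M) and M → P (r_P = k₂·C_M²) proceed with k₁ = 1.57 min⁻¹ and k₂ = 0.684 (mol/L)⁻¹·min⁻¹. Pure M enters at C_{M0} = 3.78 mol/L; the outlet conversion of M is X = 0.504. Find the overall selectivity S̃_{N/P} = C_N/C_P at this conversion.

C_M = C_{M0}(1−X) = 1.875 mol/L.
Along a PFR/batch, dC_N/dC_M = −r_N/(r_N+r_P) = −k₁/(k₁+k₂·C_M).
Integrating from C_{M0} to C_M: C_N = (1.57/0.684)·ln[(1.57+0.684·3.78)/(1.57+0.684·1.87)] = 2.295·ln(4.156/2.852) = 0.8637 mol/L.
C_P = (C_{M0}−C_M)−C_N = 1.041 mol/L; S̃_{N/P} = 0.8637/1.041 = 0.829.

0.829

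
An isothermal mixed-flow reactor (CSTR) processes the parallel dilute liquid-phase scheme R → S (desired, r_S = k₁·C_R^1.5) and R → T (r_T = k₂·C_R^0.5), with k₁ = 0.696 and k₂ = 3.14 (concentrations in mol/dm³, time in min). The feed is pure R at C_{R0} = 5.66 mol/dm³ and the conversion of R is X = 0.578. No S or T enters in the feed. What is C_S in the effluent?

1.13 mol/dm³

Exit C_R = C_{R0}(1−X) = 5.66×0.422 = 2.389 mol/dm³.
A CSTR operates uniformly at the exit composition, giving r_S = 2.569 and r_T = 4.853 (each k·C_R^n at C_R = 2.389).
Fraction of consumed R going to S: r_S/(r_S+r_T) = 0.3462.
C_S = 0.3462·C_{R0}·X = 0.3462×5.66×0.578 = 1.13 mol/dm³.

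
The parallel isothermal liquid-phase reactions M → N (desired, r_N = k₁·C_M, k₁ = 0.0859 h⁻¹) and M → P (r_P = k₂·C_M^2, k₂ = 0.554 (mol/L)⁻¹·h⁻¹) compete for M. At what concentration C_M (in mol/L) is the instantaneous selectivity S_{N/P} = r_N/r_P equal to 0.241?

0.643 mol/L

S_{N/P} = (k₁/k₂)·C_M⁻¹ ⇒ C_M = (S·k₂/k₁)^(-1).
= (0.241×0.554/0.0859)^(-1) = (1.554)^(-1) = 0.643 mol/L.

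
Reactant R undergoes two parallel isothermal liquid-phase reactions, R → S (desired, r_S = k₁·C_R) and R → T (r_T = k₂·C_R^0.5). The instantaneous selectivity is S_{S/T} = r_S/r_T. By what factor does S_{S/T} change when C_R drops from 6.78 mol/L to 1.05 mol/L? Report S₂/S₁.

S_{S/T} = (k₁/k₂)·C_R^0.5, so S₂/S₁ = (C_{R,2}/C_{R,1})^0.5.
= (1.05/6.78)^0.5 = (0.1549)^0.5 = 0.394.

0.394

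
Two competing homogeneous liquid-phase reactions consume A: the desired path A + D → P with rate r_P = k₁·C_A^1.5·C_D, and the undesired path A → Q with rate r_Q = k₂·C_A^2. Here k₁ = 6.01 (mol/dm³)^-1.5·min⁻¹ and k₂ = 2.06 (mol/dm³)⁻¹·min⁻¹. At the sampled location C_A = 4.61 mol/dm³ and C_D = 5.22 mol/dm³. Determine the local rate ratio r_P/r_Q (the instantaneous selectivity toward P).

7.09

S_{P/Q} = r_P/r_Q = (k₁·C_A^1.5·C_D)/(k₂·C_A^2) = (k₁/k₂)·C_A^-0.5·C_D.
= (6.01×4.610^1.5×5.220) / (2.06×4.610^2) = 310.5/43.78 = 7.09.
The undesired path is higher order in A, so low C_A (CSTR or dilute feed) favours P.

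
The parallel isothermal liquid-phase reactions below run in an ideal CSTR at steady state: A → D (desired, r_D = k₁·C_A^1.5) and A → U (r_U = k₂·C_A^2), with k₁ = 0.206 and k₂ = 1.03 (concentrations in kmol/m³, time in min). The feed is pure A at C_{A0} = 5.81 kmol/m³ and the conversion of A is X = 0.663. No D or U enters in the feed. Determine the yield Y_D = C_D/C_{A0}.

0.0829

Exit C_A = C_{A0}(1−X) = 5.81×0.337 = 1.958 kmol/m³.
In a CSTR the entire volume is at exit conditions, so r_D = 0.206×1.958^1.5 = 0.5644 and r_U = 1.03×1.958^2 = 3.949.
Fraction of consumed A going to D: r_D/(r_D+r_U) = 0.1251.
C_D = 0.1251·C_{A0}·X = 0.1251×5.81×0.663 = 0.482 kmol/m³; Y_D = C_D/C_{A0} = 0.0829.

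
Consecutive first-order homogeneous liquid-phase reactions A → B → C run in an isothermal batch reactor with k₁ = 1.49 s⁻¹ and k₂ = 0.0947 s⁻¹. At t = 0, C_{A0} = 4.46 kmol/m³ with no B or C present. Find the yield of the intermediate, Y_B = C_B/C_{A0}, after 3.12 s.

Solving the coupled first-order balances gives C_B(t) = [k₁/(k₂−k₁)]·C_{A0}·(e^(−k₁t) − e^(−k₂t)).
e^(−k₁t) = e^(−1.49×3.12) = e^(−4.649) = 0.009573; e^(−k₂t) = e^(−0.2955) = 0.7442.
C_B = 1.49×4.46/(0.0947−1.49) × (0.009573−0.7442) = (-4.763)×(-0.7346) = 3.499 kmol/m³.
Y_B = C_B/C_{A0} = 3.499/4.46 = 0.784.

0.784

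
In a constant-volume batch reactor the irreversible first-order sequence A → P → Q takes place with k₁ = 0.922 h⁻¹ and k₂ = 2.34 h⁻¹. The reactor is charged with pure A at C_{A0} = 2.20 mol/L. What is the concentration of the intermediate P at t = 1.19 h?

0.389 mol/L

Solving the coupled first-order balances gives C_P(t) = [k₁/(k₂−k₁)]·C_{A0}·(e^(−k₁t) − e^(−k₂t)).
e^(−k₁t) = e^(−0.922×1.19) = e^(−1.097) = 0.3338; e^(−k₂t) = e^(−2.785) = 0.06175.
C_P = 0.922×2.20/(2.34−0.922) × (0.3338−0.06175) = 1.430×0.2721 = 0.3892 mol/L.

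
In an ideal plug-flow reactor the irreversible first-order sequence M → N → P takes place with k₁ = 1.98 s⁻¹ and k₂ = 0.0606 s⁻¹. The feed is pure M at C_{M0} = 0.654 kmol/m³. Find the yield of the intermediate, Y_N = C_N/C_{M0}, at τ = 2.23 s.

0.889

The intermediate concentration in a first-order A→B→C sequence is C_N = k₁C_{M0}(e^(−k₁τ) − e^(−k₂τ))/(k₂−k₁).
e^(−k₁τ) = e^(−1.98×2.23) = e^(−4.415) = 0.01209; e^(−k₂τ) = e^(−0.1351) = 0.8736.
C_N = 1.98×0.654/(0.0606−1.98) × (0.01209−0.8736) = (-0.6746)×(-0.8615) = 0.5812 kmol/m³.
Y_N = C_N/C_{M0} = 0.5812/0.654 = 0.889.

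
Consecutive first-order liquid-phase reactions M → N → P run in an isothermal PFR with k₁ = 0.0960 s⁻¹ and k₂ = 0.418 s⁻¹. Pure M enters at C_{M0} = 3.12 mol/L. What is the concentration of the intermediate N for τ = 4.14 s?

Solving the coupled first-order balances gives C_N(τ) = [k₁/(k₂−k₁)]·C_{M0}·(e^(−k₁τ) − e^(−k₂τ)).
e^(−k₁τ) = e^(−0.0960×4.14) = e^(−0.3974) = 0.6720; e^(−k₂τ) = e^(−1.731) = 0.1772.
C_N = 0.0960×3.12/(0.418−0.0960) × (0.6720−0.1772) = 0.9302×0.4948 = 0.4603 mol/L.

0.460 mol/L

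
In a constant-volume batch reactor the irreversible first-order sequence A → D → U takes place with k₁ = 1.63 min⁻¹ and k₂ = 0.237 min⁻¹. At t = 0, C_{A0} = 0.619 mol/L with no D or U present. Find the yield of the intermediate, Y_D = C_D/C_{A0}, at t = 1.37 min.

0.720

For first-order series with pure A initially, C_D(t) = k₁C_{A0}/(k₂−k₁)·(e^(−k₁t) − e^(−k₂t)).
e^(−k₁t) = e^(−1.63×1.37) = e^(−2.233) = 0.1072; e^(−k₂t) = e^(−0.3247) = 0.7228.
C_D = 1.63×0.619/(0.237−1.63) × (0.1072−0.7228) = (-0.7243)×(-0.6156) = 0.4459 mol/L.
Y_D = C_D/C_{A0} = 0.4459/0.619 = 0.720.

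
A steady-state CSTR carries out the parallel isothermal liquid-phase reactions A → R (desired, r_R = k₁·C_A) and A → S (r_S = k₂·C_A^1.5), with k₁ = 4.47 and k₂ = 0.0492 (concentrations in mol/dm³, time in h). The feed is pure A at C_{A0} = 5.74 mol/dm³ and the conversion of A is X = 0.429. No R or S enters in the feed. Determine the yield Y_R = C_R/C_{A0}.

0.421

Exit C_A = C_{A0}(1−X) = 5.74×0.571 = 3.278 mol/dm³.
Rates in a CSTR are evaluated at the outlet concentration: r_R = 4.47×3.278 = 14.65, r_S = 0.0492×3.278^1.5 = 0.2919.
Fraction of consumed A going to R: r_R/(r_R+r_S) = 0.9805.
C_R = 0.9805·C_{A0}·X = 0.9805×5.74×0.429 = 2.41 mol/dm³; Y_R = C_R/C_{A0} = 0.421.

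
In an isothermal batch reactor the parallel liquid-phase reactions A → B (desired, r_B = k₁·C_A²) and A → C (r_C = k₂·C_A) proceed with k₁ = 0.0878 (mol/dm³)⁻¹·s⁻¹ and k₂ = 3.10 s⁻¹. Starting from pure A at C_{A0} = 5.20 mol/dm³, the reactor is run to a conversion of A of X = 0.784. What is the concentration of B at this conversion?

0.332 mol/dm³

C_A = C_{A0}(1−X) = 1.123 mol/dm³.
Along a PFR/batch, dC_C/dC_A = −r_C/(r_B+r_C) = −k₂/(k₂+k₁·C_A).
Integrating from C_{A0} to C_A: C_C = (3.10/0.0878)·ln[(3.10+0.0878·5.20)/(3.10+0.0878·1.12)] = 35.31·ln(3.557/3.199) = 3.745 mol/dm³.
Then C_B = (C_{A0}−C_A) − C_C = 4.077 − 3.745 = 0.3315 mol/dm³.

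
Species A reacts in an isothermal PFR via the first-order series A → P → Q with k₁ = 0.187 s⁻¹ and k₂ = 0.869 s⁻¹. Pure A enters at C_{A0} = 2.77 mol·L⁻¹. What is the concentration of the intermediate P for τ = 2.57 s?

Solving the coupled first-order balances gives C_P(τ) = [k₁/(k₂−k₁)]·C_{A0}·(e^(−k₁τ) − e^(−k₂τ)).
e^(−k₁τ) = e^(−0.187×2.57) = e^(−0.4806) = 0.6184; e^(−k₂τ) = e^(−2.233) = 0.1072.
C_P = 0.187×2.77/(0.869−0.187) × (0.6184−0.1072) = 0.7595×0.5112 = 0.3883 mol·L⁻¹.

0.388 mol·L⁻¹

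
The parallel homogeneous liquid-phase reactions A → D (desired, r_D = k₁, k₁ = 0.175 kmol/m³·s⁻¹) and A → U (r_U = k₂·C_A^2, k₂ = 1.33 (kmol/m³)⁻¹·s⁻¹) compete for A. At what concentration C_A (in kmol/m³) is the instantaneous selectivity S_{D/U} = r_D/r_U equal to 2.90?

S_{D/U} = (k₁/k₂)·C_A^-2 ⇒ C_A = (S·k₂/k₁)^(-0.5).
= (2.90×1.33/0.175)^(-0.5) = (22.04)^(-0.5) = 0.213 kmol/m³.

0.213 kmol/m³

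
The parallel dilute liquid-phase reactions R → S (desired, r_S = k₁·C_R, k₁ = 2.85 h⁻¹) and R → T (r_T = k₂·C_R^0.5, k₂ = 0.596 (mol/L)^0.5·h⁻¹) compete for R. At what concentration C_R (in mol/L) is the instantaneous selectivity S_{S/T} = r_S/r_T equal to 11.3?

S_{S/T} = (k₁/k₂)·C_R^0.5 ⇒ C_R = (S·k₂/k₁)^(2).
= (11.3×0.596/2.85)^(2) = (2.363)^(2) = 5.58 mol/L.

5.58 mol/L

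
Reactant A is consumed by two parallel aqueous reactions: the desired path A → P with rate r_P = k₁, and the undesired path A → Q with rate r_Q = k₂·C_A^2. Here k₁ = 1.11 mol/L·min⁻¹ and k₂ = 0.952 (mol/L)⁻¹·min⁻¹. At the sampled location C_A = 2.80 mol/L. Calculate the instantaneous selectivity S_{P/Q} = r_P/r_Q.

0.149

S_{P/Q} = r_P/r_Q = (k₁)/(k₂·C_A^2) = (k₁/k₂)·C_A^-2.
= (1.11) / (0.952×2.800^2) = 1.110/7.464 = 0.149.
The undesired path is higher order in A, so low C_A (CSTR or dilute feed) favours P.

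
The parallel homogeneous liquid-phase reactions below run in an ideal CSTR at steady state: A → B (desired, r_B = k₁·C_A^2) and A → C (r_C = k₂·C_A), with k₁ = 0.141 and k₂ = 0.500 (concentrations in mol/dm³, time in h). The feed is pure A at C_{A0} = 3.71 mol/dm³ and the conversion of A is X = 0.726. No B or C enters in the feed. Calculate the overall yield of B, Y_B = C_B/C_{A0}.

0.162

Exit C_A = C_{A0}(1−X) = 3.71×0.274 = 1.017 mol/dm³.
Rates in a CSTR are evaluated at the outlet concentration: r_B = 0.141×1.017^2 = 0.1457, r_C = 0.500×1.017 = 0.5083.
Fraction of consumed A going to B: r_B/(r_B+r_C) = 0.2228.
C_B = 0.2228·C_{A0}·X = 0.2228×3.71×0.726 = 0.600 mol/dm³; Y_B = C_B/C_{A0} = 0.162.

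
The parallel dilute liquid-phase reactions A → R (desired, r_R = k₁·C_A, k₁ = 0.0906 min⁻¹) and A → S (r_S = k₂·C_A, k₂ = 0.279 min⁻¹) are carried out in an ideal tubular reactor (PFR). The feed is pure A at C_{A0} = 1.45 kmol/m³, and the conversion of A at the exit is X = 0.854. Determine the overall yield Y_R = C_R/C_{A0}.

0.209

C_A = C_{A0}(1−X) = 0.2117 kmol/m³.
Both paths are first order in A, so the instantaneous fraction to R is constant: dC_R/d(−C_A) = k₁/(k₁+k₂) = 0.2451.
C_R = 0.2451·(C_{A0}−C_A) = 0.2451×1.238 = 0.304 kmol/m³.
Y_R = C_R/C_{A0} = 0.3035/1.45 = 0.209.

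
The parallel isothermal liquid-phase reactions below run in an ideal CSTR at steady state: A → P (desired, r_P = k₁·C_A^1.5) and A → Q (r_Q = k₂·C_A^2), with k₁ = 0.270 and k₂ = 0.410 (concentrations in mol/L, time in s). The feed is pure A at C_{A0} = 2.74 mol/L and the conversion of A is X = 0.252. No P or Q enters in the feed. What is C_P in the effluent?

0.218 mol/L

Exit C_A = C_{A0}(1−X) = 2.74×0.748 = 2.050 mol/L.
In a CSTR the entire volume is at exit conditions, so r_P = 0.270×2.050^1.5 = 0.7922 and r_Q = 0.410×2.050^2 = 1.722.
Fraction of consumed A going to P: r_P/(r_P+r_Q) = 0.3151.
C_P = 0.3151·C_{A0}·X = 0.3151×2.74×0.252 = 0.218 mol/L.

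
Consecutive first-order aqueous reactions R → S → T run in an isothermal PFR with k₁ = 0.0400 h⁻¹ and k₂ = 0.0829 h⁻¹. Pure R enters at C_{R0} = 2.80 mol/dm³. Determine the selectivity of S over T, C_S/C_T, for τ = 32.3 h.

The intermediate concentration in a first-order A→B→C sequence is C_S = k₁C_{R0}(e^(−k₁τ) − e^(−k₂τ))/(k₂−k₁).
e^(−k₁τ) = e^(−0.0400×32.3) = e^(−1.292) = 0.2747; e^(−k₂τ) = e^(−2.678) = 0.06872.
C_S = 0.0400×2.80/(0.0829−0.0400) × (0.2747−0.06872) = 2.611×0.2060 = 0.5378 mol/dm³.
C_R = C_{R0}e^(−k₁τ) = 0.7692 mol/dm³, so C_T = C_{R0}−C_R−C_S = 1.493 mol/dm³; C_S/C_T = 0.360.

0.360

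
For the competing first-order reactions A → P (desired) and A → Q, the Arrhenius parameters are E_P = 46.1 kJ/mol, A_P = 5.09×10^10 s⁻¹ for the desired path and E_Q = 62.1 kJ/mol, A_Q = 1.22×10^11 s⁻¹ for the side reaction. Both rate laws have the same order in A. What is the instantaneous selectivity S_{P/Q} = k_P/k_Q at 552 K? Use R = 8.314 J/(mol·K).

With equal orders, S_{P/Q} = k_P/k_Q = (A_P/A_Q)·exp[(E_Q−E_P)/(RT)].
(E_Q−E_P)/(RT) = (62.1−46.1)×10³/(8.314×552) = 16000/4589 = 3.486.
k_P/k_Q = (5.09×10^10/1.22×10^11)·exp(3.486) = 0.4172 × 32.67 = 13.6.

13.6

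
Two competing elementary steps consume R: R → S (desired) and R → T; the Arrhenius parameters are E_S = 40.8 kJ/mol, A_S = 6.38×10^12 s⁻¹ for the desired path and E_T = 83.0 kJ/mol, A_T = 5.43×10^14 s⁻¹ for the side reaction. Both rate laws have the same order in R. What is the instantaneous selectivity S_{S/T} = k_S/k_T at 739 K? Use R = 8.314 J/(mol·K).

11.3

With equal orders, S_{S/T} = k_S/k_T = (A_S/A_T)·exp[(E_T−E_S)/(RT)].
(E_T−E_S)/(RT) = (83.0−40.8)×10³/(8.314×739) = 42200/6144 = 6.868.
k_S/k_T = (6.38×10^12/5.43×10^14)·exp(6.868) = 0.01175 × 961.4 = 11.3.
Since E_S < E_T, lowering the temperature improves selectivity toward S.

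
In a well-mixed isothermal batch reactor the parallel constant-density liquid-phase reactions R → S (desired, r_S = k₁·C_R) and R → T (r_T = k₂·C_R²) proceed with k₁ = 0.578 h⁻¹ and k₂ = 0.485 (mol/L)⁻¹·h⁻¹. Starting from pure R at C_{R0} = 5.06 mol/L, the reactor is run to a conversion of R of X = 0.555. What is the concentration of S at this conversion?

0.711 mol/L

C_R = C_{R0}(1−X) = 2.252 mol/L.
Along a PFR/batch, dC_S/dC_R = −r_S/(r_S+r_T) = −k₁/(k₁+k₂·C_R).
Integrating from C_{R0} to C_R: C_S = (0.578/0.485)·ln[(0.578+0.485·5.06)/(0.578+0.485·2.25)] = 1.192·ln(3.032/1.670) = 0.7107 mol/L.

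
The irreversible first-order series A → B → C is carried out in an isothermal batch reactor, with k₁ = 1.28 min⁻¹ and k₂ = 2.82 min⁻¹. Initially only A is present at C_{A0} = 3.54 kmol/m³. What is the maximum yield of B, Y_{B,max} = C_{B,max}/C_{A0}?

0.235

Evaluating C_B at t_opt = ln(k₂/k₁)/(k₂−k₁) gives C_{B,max}/C_{A0} = (k₁/k₂)^[k₂/(k₂−k₁)].
= (1.28/2.82)^(2.82/(2.82−1.28)) = (0.4539)^(1.831) = 0.2354.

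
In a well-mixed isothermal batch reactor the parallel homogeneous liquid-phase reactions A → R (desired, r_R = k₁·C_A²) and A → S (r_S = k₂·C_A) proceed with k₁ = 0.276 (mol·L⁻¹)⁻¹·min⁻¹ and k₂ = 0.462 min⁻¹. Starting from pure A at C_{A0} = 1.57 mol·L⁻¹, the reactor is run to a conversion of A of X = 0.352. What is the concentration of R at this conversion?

C_A = C_{A0}(1−X) = 1.017 mol·L⁻¹.
Along a PFR/batch, dC_S/dC_A = −r_S/(r_R+r_S) = −k₂/(k₂+k₁·C_A).
Integrating from C_{A0} to C_A: C_S = (0.462/0.276)·ln[(0.462+0.276·1.57)/(0.462+0.276·1.02)] = 1.674·ln(0.8953/0.7428) = 0.3126 mol·L⁻¹.
Then C_R = (C_{A0}−C_A) − C_S = 0.5526 − 0.3126 = 0.2400 mol·L⁻¹.

0.240 mol·L⁻¹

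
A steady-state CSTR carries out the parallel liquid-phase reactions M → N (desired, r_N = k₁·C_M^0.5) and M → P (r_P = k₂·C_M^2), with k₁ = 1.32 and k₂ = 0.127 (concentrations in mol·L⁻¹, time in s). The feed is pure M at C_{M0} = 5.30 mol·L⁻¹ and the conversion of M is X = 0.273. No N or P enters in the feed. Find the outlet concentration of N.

0.837 mol·L⁻¹

Exit C_M = C_{M0}(1−X) = 5.30×0.727 = 3.853 mol·L⁻¹.
Rates in a CSTR are evaluated at the outlet concentration: r_N = 1.32×3.853^0.5 = 2.591, r_P = 0.127×3.853^2 = 1.885.
Fraction of consumed M going to N: r_N/(r_N+r_P) = 0.5788.
C_N = 0.5788·C_{M0}·X = 0.5788×5.30×0.273 = 0.837 mol·L⁻¹.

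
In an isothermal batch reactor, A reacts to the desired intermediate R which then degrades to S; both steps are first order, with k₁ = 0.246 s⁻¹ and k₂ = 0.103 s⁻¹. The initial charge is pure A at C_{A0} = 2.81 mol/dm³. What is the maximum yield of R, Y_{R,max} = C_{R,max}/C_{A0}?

Evaluating C_R at t_opt = ln(k₂/k₁)/(k₂−k₁) gives C_{R,max}/C_{A0} = (k₁/k₂)^[k₂/(k₂−k₁)].
= (0.246/0.103)^(0.103/(0.103−0.246)) = (2.388)^(-0.7203) = 0.5342.

0.534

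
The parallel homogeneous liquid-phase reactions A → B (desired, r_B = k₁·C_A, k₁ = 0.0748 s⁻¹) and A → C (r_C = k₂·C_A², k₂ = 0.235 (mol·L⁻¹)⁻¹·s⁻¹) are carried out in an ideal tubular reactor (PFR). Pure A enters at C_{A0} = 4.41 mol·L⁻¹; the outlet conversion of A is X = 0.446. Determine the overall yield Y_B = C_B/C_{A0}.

0.0388

C_A = C_{A0}(1−X) = 2.443 mol·L⁻¹.
Along a PFR/batch, dC_B/dC_A = −r_B/(r_B+r_C) = −k₁/(k₁+k₂·C_A).
Integrating from C_{A0} to C_A: C_B = (0.0748/0.235)·ln[(0.0748+0.235·4.41)/(0.0748+0.235·2.44)] = 0.3183·ln(1.111/0.6489) = 0.1712 mol·L⁻¹.
Y_B = C_B/C_{A0} = 0.1712/4.41 = 0.0388.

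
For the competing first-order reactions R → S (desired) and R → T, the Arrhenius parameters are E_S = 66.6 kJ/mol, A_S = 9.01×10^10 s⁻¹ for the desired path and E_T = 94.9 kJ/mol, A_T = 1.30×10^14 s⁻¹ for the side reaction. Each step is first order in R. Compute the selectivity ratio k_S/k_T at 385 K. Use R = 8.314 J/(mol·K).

With equal orders, S_{S/T} = k_S/k_T = (A_S/A_T)·exp[(E_T−E_S)/(RT)].
(E_T−E_S)/(RT) = (94.9−66.6)×10³/(8.314×385) = 28300/3201 = 8.841.
k_S/k_T = (9.01×10^10/1.30×10^14)·exp(8.841) = 6.931×10^-4 × 6914 = 4.79.
Since E_S < E_T, lowering the temperature improves selectivity toward S.

4.79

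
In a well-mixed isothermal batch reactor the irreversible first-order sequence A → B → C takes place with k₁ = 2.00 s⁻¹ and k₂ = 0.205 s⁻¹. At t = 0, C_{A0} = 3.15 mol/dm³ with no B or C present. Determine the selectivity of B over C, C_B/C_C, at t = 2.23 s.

Solving the coupled first-order balances gives C_B(t) = [k₁/(k₂−k₁)]·C_{A0}·(e^(−k₁t) − e^(−k₂t)).
e^(−k₁t) = e^(−2.00×2.23) = e^(−4.460) = 0.01156; e^(−k₂t) = e^(−0.4571) = 0.6331.
C_B = 2.00×3.15/(0.205−2.00) × (0.01156−0.6331) = (-3.510)×(-0.6215) = 2.181 mol/dm³.
C_A = C_{A0}e^(−k₁t) = 0.03642 mol/dm³, so C_C = C_{A0}−C_A−C_B = 0.9322 mol/dm³; C_B/C_C = 2.34.

2.34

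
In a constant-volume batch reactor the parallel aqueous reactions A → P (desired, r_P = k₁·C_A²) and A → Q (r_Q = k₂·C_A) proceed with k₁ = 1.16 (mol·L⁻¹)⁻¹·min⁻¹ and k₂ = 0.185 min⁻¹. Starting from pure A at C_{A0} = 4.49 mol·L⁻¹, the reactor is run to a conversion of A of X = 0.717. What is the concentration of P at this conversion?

3.03 mol·L⁻¹

C_A = C_{A0}(1−X) = 1.271 mol·L⁻¹.
Along a PFR/batch, dC_Q/dC_A = −r_Q/(r_P+r_Q) = −k₂/(k₂+k₁·C_A).
Integrating from C_{A0} to C_A: C_Q = (0.185/1.16)·ln[(0.185+1.16·4.49)/(0.185+1.16·1.27)] = 0.1595·ln(5.393/1.659) = 0.1880 mol·L⁻¹.
Then C_P = (C_{A0}−C_A) − C_Q = 3.219 − 0.1880 = 3.031 mol·L⁻¹.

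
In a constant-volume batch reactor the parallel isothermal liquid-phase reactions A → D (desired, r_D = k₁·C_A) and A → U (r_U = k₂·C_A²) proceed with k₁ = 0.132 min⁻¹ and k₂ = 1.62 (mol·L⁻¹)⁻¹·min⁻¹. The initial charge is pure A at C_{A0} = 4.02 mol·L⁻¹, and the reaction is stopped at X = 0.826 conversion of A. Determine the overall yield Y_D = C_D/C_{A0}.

C_A = C_{A0}(1−X) = 0.6995 mol·L⁻¹.
Along a PFR/batch, dC_D/dC_A = −r_D/(r_D+r_U) = −k₁/(k₁+k₂·C_A).
Integrating from C_{A0} to C_A: C_D = (0.132/1.62)·ln[(0.132+1.62·4.02)/(0.132+1.62·0.699)] = 0.08148·ln(6.644/1.265) = 0.1351 mol·L⁻¹.
Y_D = C_D/C_{A0} = 0.1351/4.02 = 0.0336.

0.0336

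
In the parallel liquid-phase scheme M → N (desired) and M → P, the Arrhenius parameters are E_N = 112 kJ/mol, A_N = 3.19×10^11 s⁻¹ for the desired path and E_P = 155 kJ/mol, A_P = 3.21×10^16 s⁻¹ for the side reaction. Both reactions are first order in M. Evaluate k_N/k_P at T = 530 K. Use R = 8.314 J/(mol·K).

0.172

With equal orders, S_{N/P} = k_N/k_P = (A_N/A_P)·exp[(E_P−E_N)/(RT)].
(E_P−E_N)/(RT) = (155−112)×10³/(8.314×530) = 43000/4406 = 9.758.
k_N/k_P = (3.19×10^11/3.21×10^16)·exp(9.758) = 9.938×10^-6 × 17300 = 0.172.
Since E_N < E_P, lowering the temperature improves selectivity toward N.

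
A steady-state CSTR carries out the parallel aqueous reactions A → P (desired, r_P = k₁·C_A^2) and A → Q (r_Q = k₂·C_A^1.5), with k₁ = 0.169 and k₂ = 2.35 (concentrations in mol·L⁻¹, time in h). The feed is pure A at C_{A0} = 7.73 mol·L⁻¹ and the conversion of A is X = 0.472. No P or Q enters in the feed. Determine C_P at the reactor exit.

0.463 mol·L⁻¹

Exit C_A = C_{A0}(1−X) = 7.73×0.528 = 4.081 mol·L⁻¹.
In a CSTR the entire volume is at exit conditions, so r_P = 0.169×4.081^2 = 2.815 and r_Q = 2.35×4.081^1.5 = 19.38.
Fraction of consumed A going to P: r_P/(r_P+r_Q) = 0.1269.
C_P = 0.1269·C_{A0}·X = 0.1269×7.73×0.472 = 0.463 mol·L⁻¹.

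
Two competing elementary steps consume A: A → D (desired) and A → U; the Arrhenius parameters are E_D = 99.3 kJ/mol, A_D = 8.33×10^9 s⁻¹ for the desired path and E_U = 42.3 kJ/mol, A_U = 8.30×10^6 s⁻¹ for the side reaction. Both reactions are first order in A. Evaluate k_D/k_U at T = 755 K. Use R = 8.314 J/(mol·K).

Since both paths have the same order in A, the concentration cancels and S_{D/U} = k_D/k_U = (A_D/A_U)·exp[(E_U−E_D)/(RT)].
(E_U−E_D)/(RT) = (42.3−99.3)×10³/(8.314×755) = -57000/6277 = -9.081.
k_D/k_U = (8.33×10^9/8.30×10^6)·exp(-9.081) = 1004 × 1.138×10^-4 = 0.114.

0.114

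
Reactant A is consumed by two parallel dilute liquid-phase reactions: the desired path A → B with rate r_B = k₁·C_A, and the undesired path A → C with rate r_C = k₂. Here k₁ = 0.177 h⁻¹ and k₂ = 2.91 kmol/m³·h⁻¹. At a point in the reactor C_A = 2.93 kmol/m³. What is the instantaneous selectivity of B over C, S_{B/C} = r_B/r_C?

S_{B/C} = r_B/r_C = (k₁·C_A)/(k₂) = (k₁/k₂)·C_A.
= (0.177×2.930) / (2.91) = 0.5186/2.910 = 0.178.
Since the desired path is higher order in A, keeping C_A high (PFR or concentrated feed) favours B.

0.178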